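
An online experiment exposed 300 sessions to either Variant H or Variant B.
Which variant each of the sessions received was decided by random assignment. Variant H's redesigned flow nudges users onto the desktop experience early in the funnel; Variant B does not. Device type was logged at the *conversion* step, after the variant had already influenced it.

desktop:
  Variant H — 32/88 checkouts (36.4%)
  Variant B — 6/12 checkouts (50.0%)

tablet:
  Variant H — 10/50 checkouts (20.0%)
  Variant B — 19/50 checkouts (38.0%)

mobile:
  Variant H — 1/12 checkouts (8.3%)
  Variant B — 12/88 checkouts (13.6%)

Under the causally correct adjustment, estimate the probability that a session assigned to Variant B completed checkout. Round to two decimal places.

Device type is recorded after the variant and is itself shifted by it — it sits on the causal path from variant to outcome. Conditioning on a mediator would strip out part of the effect we want; the pooled comparison gives the total causal effect.
So P(outcome | do(Variant B)) is just the pooled rate for Variant B: 37/150 = 0.247.

0.25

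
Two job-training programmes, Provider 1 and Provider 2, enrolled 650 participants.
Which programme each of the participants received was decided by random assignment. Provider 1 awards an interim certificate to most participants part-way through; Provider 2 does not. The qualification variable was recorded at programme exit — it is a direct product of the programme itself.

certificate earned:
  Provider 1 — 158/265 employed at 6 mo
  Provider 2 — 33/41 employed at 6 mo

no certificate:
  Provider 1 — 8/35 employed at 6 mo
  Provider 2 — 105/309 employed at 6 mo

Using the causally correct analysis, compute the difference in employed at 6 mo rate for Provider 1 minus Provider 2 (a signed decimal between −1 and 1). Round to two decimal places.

+0.16

Stratifying would compare programmes among participants the programmes themselves sorted into qualification attained during the programme groups — a form of selection on an intermediate. The unconditioned pooled rates give the total causal effect.
The causal difference is the pooled difference: 0.553 − 0.394 = +0.159.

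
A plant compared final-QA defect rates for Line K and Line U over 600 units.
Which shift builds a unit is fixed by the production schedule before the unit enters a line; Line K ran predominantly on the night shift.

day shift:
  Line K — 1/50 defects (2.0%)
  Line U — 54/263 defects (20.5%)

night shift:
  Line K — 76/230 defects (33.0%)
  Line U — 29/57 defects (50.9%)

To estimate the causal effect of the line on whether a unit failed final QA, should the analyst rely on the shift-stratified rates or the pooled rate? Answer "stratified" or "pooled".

stratified

The imbalance in shift arose from how units were allocated, not from anything the line did; and shift independently affects the outcome. The pooled gap is confounded — condition on shift.
Within each level — day shift: 2.0% vs 20.5%; night shift: 33.0% vs 50.9% — Line K is lower every time.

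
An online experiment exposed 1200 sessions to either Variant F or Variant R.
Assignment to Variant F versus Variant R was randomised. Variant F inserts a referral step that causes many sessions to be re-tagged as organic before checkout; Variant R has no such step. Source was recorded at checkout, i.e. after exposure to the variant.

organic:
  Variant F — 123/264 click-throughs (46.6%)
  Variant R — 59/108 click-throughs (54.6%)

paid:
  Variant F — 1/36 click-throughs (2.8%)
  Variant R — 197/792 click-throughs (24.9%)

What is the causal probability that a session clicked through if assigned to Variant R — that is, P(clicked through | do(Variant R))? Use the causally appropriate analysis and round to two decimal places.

Variant R is higher inside every traffic source stratum but Variant F is higher in aggregate. Whether to stratify depends on how traffic source relates to the variant.
The distribution of traffic source is itself part of what the variant does — it is an intermediate outcome. Holding it fixed would remove that part of the effect; the total effect is the pooled difference.
So P(outcome | do(Variant R)) is just the pooled rate for Variant R: 256/900 = 0.284.

0.28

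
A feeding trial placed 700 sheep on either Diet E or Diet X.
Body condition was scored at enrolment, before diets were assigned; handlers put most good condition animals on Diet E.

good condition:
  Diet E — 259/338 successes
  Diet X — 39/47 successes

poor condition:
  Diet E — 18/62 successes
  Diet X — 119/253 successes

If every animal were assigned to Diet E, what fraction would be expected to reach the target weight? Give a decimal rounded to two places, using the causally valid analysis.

0.55

The stratified and pooled comparisons disagree (Diet X wins within each starting body condition; Diet E wins overall), so the answer turns on the causal role of starting body condition.
Since starting body condition is a pre-existing factor (not a product of the diet) and it affects the outcome on its own, it is a confounder. The stratified rates, not the pooled rate, identify the causal effect.
Standardising Diet E to the population starting body condition mix: 0.550·259/338 + 0.450·18/62 = 0.552.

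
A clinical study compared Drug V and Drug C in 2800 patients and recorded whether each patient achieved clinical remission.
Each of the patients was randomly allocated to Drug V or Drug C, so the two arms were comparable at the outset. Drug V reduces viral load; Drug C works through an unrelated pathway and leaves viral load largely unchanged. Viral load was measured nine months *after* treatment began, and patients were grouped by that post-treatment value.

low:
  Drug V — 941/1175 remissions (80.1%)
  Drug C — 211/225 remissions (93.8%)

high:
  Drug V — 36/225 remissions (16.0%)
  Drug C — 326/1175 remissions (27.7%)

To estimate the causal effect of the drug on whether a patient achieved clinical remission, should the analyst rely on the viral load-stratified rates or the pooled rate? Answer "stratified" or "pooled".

Drug C is higher inside every viral load stratum but Drug V is higher in aggregate. Whether to stratify depends on how viral load relates to the drug.
The distribution of viral load is itself part of what the drug does — it is an intermediate outcome. Holding it fixed would remove that part of the effect; the total effect is the pooled difference.
Pooled: Drug V 69.8% vs Drug C 38.4%; Drug V is higher overall.

pooled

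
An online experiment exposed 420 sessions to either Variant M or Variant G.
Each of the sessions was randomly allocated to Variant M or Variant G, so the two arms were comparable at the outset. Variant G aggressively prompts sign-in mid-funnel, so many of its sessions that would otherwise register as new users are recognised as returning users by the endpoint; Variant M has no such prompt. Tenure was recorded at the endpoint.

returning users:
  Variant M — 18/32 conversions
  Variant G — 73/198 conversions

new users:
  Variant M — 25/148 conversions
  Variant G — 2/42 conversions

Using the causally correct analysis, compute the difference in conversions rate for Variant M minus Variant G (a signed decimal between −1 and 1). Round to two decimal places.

-0.07

Variant M is higher inside every user tenure stratum but Variant G is higher in aggregate. Whether to stratify depends on how user tenure relates to the variant.
User tenure lies on the pathway variant → user tenure → outcome, so adjusting for it blocks the indirect effect. For the total causal effect of variant, use the unadjusted pooled rates.
The causal difference is the pooled difference: 0.239 − 0.312 = -0.074.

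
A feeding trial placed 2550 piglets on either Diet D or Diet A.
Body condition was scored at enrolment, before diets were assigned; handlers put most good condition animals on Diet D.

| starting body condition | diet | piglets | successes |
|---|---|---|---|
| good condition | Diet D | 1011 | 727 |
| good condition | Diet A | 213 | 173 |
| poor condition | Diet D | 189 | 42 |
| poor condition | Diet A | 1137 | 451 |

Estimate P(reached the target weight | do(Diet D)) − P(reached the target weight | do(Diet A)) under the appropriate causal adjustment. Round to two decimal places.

-0.14

Here starting body condition is a common cause — it drives both which diet a case falls under and the outcome. The crude comparison mixes populations; the stratum-specific rates are the causally relevant ones.
Adjusting over the population distribution of starting body condition: 0.480·(0.719−0.812) + 0.520·(0.222−0.397) = -0.135.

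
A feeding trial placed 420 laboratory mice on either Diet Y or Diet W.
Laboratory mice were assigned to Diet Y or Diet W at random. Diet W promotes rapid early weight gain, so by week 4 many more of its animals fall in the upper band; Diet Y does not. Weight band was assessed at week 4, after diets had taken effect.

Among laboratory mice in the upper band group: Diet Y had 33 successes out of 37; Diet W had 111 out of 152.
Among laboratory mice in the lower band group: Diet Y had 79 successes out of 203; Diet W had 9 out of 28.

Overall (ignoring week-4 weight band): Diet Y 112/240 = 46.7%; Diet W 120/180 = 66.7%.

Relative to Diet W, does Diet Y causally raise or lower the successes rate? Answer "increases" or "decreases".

decreases

Diet Y is higher inside every week-4 weight band stratum but Diet W is higher in aggregate. Whether to stratify depends on how week-4 weight band relates to the diet.
Week-4 weight band is recorded after the diet and is itself shifted by it — it sits on the causal path from diet to outcome. Conditioning on a mediator would strip out part of the effect we want; the pooled comparison gives the total causal effect.
Pooled: Diet Y 46.7% vs Diet W 66.7%; Diet W is higher overall.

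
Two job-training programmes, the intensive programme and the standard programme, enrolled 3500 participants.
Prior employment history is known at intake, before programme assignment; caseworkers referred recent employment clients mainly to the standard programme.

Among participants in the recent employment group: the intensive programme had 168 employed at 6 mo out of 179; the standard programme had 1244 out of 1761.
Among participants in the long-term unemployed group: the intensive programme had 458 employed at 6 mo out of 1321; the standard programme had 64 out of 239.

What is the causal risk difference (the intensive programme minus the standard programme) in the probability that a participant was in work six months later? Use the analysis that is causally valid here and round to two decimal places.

Prior employment history differs across programmes for reasons unrelated to any effect of the programme itself, and it separately predicts the outcome — a classic confounder. We must compare within prior employment history levels.
Adjusting over the population distribution of prior employment history: 0.554·(0.939−0.706) + 0.446·(0.347−0.268) = +0.164.

+0.16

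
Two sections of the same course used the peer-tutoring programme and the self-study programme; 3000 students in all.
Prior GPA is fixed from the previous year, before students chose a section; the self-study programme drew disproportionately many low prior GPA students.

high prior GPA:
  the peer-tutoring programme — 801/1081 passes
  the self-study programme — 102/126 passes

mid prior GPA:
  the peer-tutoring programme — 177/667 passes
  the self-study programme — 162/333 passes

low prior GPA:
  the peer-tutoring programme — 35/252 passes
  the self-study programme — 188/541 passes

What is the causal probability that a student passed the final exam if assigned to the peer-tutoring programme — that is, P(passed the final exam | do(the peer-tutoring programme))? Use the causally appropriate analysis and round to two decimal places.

Prior GPA band differs across teaching methods for reasons unrelated to any effect of the teaching method itself, and it separately predicts the outcome — a classic confounder. We must compare within prior GPA band levels.
Standardising the peer-tutoring programme to the population prior GPA band mix: 0.402·801/1081 + 0.333·177/667 + 0.264·35/252 = 0.423.

0.42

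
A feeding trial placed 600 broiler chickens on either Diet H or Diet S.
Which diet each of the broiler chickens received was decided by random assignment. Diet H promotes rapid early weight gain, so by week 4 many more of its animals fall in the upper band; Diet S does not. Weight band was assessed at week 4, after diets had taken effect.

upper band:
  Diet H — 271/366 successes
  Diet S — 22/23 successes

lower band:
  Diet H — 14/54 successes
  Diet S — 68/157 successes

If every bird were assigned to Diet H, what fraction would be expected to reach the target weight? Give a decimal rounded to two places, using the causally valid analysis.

Week-4 weight band is downstream of the diet. One should not condition on a consequence of treatment, so the overall rates are the right comparison.
So P(outcome | do(Diet H)) is just the pooled rate for Diet H: 285/420 = 0.679.

0.68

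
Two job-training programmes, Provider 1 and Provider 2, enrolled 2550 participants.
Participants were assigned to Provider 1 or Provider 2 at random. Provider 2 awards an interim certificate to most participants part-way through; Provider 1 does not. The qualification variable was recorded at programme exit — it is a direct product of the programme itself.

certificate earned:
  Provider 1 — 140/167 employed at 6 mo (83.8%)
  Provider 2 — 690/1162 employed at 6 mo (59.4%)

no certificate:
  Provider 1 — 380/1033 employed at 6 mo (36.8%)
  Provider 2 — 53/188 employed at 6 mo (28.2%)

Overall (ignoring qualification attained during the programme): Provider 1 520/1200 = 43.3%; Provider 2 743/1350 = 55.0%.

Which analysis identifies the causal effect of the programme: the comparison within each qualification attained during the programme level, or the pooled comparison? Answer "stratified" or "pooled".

pooled

Qualification attained during the programme is recorded after the programme and is itself shifted by it — it sits on the causal path from programme to outcome. Conditioning on a mediator would strip out part of the effect we want; the pooled comparison gives the total causal effect.
Pooled: Provider 1 43.3% vs Provider 2 55.0%; Provider 2 is higher overall.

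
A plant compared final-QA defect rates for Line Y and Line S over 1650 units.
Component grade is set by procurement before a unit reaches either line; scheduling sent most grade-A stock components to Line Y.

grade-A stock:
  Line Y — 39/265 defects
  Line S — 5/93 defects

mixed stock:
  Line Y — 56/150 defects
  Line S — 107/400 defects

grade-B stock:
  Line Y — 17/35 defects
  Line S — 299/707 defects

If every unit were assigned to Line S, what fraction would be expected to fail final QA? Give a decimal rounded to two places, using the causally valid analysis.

Since component grade is a pre-existing factor (not a product of the line) and it affects the outcome on its own, it is a confounder. The stratified rates, not the pooled rate, identify the causal effect.
Standardising Line S to the population component grade mix: 0.217·5/93 + 0.333·107/400 + 0.450·299/707 = 0.291.

0.29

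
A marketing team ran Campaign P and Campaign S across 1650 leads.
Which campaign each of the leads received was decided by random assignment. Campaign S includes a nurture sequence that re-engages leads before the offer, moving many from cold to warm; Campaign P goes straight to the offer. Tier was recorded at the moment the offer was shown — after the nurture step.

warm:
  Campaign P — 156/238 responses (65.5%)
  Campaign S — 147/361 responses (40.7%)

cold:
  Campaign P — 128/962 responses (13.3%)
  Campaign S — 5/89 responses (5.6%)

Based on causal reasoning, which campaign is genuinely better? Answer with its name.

Campaign S

The stratified and pooled comparisons disagree (Campaign P wins within each engagement tier; Campaign S wins overall), so the answer turns on the causal role of engagement tier.
Engagement tier lies on the pathway campaign → engagement tier → outcome, so adjusting for it blocks the indirect effect. For the total causal effect of campaign, use the unadjusted pooled rates.
Pooled: Campaign P 23.7% vs Campaign S 33.8%; Campaign S is higher overall.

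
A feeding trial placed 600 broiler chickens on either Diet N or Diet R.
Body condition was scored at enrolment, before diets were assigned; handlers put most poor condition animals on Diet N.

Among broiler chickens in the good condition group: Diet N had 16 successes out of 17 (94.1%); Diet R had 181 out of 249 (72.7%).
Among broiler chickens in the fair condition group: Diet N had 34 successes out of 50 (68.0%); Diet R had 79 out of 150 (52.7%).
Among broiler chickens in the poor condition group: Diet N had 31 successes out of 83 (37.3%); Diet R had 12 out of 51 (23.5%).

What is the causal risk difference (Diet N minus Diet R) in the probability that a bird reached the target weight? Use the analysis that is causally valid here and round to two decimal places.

+0.18

Diet N is higher inside every starting body condition stratum but Diet R is higher in aggregate. Whether to stratify depends on how starting body condition relates to the diet.
The imbalance in starting body condition arose from how broiler chickens were allocated, not from anything the diet did; and starting body condition independently affects the outcome. The pooled gap is confounded — condition on starting body condition.
Adjusting over the population distribution of starting body condition: 0.443·(0.941−0.727) + 0.333·(0.680−0.527) + 0.223·(0.373−0.235) = +0.177.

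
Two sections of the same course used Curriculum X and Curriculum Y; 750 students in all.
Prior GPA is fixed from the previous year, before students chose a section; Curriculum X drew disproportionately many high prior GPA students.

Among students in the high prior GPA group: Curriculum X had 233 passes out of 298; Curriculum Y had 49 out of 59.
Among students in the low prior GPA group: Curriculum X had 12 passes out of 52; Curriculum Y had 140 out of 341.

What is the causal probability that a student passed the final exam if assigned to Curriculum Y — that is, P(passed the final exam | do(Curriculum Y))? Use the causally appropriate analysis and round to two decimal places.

Within every prior GPA band level Curriculum Y has the higher rate, yet pooled Curriculum X does — Simpson's reversal.
Prior GPA band satisfies the back-door criterion: it is not a descendant of the teaching method, and it blocks the spurious path from teaching method to outcome. Adjusting for it (i.e., using the within-prior GPA band rates) gives the causal effect.
Standardising Curriculum Y to the population prior GPA band mix: 0.476·49/59 + 0.524·140/341 = 0.610.

0.61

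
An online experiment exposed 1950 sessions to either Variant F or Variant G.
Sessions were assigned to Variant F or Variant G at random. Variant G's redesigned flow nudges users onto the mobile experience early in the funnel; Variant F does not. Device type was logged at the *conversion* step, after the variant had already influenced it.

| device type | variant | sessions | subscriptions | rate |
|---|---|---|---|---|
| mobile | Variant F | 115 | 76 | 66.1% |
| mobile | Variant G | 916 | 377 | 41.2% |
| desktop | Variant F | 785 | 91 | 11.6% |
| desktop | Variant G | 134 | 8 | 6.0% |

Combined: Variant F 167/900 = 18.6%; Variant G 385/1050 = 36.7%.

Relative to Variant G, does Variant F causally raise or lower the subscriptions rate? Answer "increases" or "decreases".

The device type-specific comparison favours Variant F throughout, but the pooled figures favour Variant G. The question is whether to condition on device type.
Device type is recorded after the variant and is itself shifted by it — it sits on the causal path from variant to outcome. Conditioning on a mediator would strip out part of the effect we want; the pooled comparison gives the total causal effect.
Pooled: Variant F 18.6% vs Variant G 36.7%; Variant G is higher overall.

decreases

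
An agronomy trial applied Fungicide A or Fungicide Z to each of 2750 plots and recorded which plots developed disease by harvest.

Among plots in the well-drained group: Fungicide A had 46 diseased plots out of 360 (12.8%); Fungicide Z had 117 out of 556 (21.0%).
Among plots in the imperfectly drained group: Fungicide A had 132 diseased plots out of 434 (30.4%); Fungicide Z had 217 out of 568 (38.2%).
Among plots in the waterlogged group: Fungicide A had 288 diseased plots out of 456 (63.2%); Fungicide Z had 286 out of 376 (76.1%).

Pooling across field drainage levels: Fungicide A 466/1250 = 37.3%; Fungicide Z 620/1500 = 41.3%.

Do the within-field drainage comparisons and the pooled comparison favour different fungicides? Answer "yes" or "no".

Within each field drainage level (well-drained 12.8% vs 21.0%; imperfectly drained 30.4% vs 38.2%; waterlogged 63.2% vs 76.1%), Fungicide A has the lower rate every time. Pooled: 37.3% vs 41.3% — Fungicide A has the lower rate overall. They agree.

no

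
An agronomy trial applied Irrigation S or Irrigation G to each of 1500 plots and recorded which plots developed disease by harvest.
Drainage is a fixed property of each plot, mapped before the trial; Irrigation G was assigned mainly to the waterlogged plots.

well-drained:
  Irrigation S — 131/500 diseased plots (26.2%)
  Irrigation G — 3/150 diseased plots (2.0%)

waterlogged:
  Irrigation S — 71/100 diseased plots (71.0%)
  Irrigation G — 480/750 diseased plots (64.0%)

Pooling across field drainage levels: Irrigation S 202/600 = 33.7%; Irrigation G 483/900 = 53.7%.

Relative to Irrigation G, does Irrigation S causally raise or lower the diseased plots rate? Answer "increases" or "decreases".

increases

Field drainage satisfies the back-door criterion: it is not a descendant of the irrigation, and it blocks the spurious path from irrigation to outcome. Adjusting for it (i.e., using the within-field drainage rates) gives the causal effect.
Within each level — well-drained: 26.2% vs 2.0%; waterlogged: 71.0% vs 64.0% — Irrigation G is lower every time.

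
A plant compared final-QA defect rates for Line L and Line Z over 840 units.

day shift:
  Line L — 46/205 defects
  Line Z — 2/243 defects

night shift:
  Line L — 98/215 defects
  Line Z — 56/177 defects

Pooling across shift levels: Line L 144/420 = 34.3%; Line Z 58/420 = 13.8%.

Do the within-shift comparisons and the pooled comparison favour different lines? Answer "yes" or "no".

Within each shift level (day shift 22.4% vs 0.8%; night shift 45.6% vs 31.6%), Line Z has the lower rate every time. Pooled: 34.3% vs 13.8% — Line Z has the lower rate overall. They agree.

no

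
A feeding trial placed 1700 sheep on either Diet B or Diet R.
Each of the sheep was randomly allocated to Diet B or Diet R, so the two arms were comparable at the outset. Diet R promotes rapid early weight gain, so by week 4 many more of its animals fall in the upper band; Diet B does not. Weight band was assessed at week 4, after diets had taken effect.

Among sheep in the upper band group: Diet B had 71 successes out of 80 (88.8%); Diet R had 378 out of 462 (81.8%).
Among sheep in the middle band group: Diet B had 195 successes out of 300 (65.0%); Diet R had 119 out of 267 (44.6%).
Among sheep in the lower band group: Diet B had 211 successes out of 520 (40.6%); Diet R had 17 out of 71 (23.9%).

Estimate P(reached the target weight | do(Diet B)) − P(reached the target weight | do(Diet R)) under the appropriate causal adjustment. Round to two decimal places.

-0.11

Week-4 weight band is downstream of the diet. One should not condition on a consequence of treatment, so the overall rates are the right comparison.
The causal difference is the pooled difference: 0.530 − 0.642 = -0.113.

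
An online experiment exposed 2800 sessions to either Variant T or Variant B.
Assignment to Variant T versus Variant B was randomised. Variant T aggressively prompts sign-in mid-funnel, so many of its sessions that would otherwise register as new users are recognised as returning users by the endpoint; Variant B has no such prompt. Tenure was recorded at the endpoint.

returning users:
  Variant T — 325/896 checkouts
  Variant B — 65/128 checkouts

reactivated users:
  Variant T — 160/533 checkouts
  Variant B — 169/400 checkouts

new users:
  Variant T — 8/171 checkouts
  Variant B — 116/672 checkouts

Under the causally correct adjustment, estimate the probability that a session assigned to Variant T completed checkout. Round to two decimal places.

Variant B is higher inside every user tenure stratum but Variant T is higher in aggregate. Whether to stratify depends on how user tenure relates to the variant.
User tenure here is a post-treatment variable shaped by the variant; conditioning on it would introduce bias rather than remove it. The overall comparison is the causal one.
So P(outcome | do(Variant T)) is just the pooled rate for Variant T: 493/1600 = 0.308.

0.31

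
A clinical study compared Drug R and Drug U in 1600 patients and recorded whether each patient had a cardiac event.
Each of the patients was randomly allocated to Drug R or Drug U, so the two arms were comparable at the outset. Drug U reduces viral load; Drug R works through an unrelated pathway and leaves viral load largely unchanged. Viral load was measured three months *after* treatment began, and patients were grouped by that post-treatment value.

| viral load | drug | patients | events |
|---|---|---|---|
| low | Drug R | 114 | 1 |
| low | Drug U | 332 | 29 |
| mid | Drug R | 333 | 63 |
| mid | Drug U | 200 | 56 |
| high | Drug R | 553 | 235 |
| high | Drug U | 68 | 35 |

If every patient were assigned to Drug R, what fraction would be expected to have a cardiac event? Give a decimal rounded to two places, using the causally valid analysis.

0.30

The distribution of viral load is itself part of what the drug does — it is an intermediate outcome. Holding it fixed would remove that part of the effect; the total effect is the pooled difference.
So P(outcome | do(Drug R)) is just the pooled rate for Drug R: 299/1000 = 0.299.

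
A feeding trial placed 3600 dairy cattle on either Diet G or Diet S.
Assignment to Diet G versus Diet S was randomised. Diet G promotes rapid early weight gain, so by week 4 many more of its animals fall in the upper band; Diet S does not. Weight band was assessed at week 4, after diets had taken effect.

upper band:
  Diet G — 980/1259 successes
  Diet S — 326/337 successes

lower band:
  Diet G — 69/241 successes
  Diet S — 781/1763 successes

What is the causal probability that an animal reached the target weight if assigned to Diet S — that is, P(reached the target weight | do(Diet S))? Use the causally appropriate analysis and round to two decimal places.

The week-4 weight band-specific comparison favours Diet S throughout, but the pooled figures favour Diet G. The question is whether to condition on week-4 weight band.
Week-4 weight band is recorded after the diet and is itself shifted by it — it sits on the causal path from diet to outcome. Conditioning on a mediator would strip out part of the effect we want; the pooled comparison gives the total causal effect.
So P(outcome | do(Diet S)) is just the pooled rate for Diet S: 1107/2100 = 0.527.

0.53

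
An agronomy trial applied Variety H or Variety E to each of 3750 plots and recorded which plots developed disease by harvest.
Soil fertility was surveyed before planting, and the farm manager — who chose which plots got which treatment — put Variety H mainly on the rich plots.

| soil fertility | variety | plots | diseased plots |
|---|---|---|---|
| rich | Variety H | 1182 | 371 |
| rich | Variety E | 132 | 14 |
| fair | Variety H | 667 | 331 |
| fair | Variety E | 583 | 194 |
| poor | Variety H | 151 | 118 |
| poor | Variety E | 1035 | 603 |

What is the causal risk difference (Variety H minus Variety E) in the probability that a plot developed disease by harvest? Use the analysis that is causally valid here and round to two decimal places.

Within every soil fertility level Variety E has the lower rate, yet pooled Variety H does — Simpson's reversal.
Soil fertility is set before the variety has any effect — it is not caused by the variety — and it independently drives the outcome. That makes it a confounder, so the causal comparison is within soil fertility levels.
Adjusting over the population distribution of soil fertility: 0.350·(0.314−0.106) + 0.333·(0.496−0.333) + 0.316·(0.781−0.583) = +0.190.

+0.19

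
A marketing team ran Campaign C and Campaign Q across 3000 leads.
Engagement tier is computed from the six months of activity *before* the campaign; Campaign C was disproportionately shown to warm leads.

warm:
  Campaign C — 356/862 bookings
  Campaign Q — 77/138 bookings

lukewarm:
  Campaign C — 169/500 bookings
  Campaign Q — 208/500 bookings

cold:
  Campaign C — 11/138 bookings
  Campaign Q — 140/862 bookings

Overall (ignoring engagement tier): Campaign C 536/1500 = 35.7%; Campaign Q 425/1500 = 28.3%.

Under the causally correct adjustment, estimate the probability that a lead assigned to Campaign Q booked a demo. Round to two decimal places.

0.38

Engagement tier differs across campaigns for reasons unrelated to any effect of the campaign itself, and it separately predicts the outcome — a classic confounder. We must compare within engagement tier levels.
Standardising Campaign Q to the population engagement tier mix: 0.333·77/138 + 0.333·208/500 + 0.333·140/862 = 0.379.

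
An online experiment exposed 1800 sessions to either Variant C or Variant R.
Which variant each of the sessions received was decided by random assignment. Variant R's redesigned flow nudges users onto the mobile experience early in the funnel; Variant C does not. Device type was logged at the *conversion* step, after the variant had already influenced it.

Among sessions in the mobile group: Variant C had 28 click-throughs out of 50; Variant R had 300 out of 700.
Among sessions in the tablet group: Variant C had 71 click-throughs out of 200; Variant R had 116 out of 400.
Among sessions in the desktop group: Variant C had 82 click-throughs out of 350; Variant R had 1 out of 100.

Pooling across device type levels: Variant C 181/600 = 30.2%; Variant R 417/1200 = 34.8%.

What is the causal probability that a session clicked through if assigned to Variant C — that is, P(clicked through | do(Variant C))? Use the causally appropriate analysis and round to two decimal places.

0.30

Variant C is higher inside every device type stratum but Variant R is higher in aggregate. Whether to stratify depends on how device type relates to the variant.
Because the variant influences device type, device type is a post-treatment mediator, not a confounder. Stratifying on it would bias the estimate; the causal effect is the crude pooled difference.
So P(outcome | do(Variant C)) is just the pooled rate for Variant C: 181/600 = 0.302.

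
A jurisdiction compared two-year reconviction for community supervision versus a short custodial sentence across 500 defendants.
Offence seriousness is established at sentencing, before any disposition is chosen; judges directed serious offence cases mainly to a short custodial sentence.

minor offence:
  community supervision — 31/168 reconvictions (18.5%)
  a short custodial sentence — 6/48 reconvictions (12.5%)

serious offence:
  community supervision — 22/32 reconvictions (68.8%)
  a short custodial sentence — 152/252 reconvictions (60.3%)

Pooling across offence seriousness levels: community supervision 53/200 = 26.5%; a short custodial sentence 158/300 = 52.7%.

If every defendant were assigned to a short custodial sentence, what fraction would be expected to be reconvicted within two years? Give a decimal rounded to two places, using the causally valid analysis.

The imbalance in offence seriousness arose from how defendants were allocated, not from anything the disposition did; and offence seriousness independently affects the outcome. The pooled gap is confounded — condition on offence seriousness.
Standardising a short custodial sentence to the population offence seriousness mix: 0.432·6/48 + 0.568·152/252 = 0.397.

0.40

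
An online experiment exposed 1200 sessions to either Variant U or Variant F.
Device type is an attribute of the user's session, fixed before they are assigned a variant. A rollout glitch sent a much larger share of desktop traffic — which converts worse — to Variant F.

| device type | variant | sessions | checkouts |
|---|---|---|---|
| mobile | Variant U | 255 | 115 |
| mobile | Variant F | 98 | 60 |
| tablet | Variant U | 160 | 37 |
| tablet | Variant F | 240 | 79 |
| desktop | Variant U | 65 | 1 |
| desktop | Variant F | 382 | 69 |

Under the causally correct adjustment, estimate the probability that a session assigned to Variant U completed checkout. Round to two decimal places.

Variant F is higher inside every device type stratum but Variant U is higher in aggregate. Whether to stratify depends on how device type relates to the variant.
Device type satisfies the back-door criterion: it is not a descendant of the variant, and it blocks the spurious path from variant to outcome. Adjusting for it (i.e., using the within-device type rates) gives the causal effect.
Standardising Variant U to the population device type mix: 0.294·115/255 + 0.333·37/160 + 0.372·1/65 = 0.215.

0.22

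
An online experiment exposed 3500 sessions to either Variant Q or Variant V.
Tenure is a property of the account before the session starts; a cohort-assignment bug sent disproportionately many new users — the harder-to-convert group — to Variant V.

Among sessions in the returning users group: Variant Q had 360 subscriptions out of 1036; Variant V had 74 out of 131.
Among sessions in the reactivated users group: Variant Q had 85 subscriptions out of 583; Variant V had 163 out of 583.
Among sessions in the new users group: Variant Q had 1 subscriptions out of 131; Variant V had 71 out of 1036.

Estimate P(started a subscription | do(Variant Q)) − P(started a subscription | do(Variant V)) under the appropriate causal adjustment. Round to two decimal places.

Since user tenure is a pre-existing factor (not a product of the variant) and it affects the outcome on its own, it is a confounder. The stratified rates, not the pooled rate, identify the causal effect.
Adjusting over the population distribution of user tenure: 0.333·(0.347−0.565) + 0.333·(0.146−0.280) + 0.333·(0.008−0.069) = -0.137.

-0.14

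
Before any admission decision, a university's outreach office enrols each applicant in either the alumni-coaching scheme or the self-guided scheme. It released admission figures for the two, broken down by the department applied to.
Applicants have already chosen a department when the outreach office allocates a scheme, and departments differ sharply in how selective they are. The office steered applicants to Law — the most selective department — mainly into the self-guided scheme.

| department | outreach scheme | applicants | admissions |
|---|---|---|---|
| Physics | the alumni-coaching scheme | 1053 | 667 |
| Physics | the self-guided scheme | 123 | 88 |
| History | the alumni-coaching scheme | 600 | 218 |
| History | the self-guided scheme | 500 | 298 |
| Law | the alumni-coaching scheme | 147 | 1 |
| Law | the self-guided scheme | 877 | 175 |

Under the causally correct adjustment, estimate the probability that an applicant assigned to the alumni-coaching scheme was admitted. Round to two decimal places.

the self-guided scheme is higher inside every department stratum but the alumni-coaching scheme is higher in aggregate. Whether to stratify depends on how department relates to the outreach scheme.
Nothing the outreach scheme does changes department; the imbalance is an allocation artefact. With department also predicting the outcome, the pooled figure is confounded, and the within-stratum comparison is the causal one.
Standardising the alumni-coaching scheme to the population department mix: 0.356·667/1053 + 0.333·218/600 + 0.310·1/147 = 0.349.

0.35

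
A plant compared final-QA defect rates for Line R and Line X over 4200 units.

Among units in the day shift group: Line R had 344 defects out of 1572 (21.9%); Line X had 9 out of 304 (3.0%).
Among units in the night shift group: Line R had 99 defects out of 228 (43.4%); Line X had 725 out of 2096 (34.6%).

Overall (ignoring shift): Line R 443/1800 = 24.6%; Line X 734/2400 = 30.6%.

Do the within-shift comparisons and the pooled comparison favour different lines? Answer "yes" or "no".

yes

Within each shift level (day shift 21.9% vs 3.0%; night shift 43.4% vs 34.6%), Line X has the lower rate every time. Pooled: 24.6% vs 30.6% — Line R has the lower rate overall. The two comparisons disagree.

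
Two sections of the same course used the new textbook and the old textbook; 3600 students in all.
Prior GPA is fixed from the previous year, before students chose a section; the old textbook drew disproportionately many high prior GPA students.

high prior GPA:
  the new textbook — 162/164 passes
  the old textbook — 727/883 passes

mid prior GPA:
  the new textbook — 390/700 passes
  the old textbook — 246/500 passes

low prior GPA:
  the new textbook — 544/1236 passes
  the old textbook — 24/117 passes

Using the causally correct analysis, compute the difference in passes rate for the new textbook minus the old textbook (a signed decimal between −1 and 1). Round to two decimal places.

+0.16

The stratified and pooled comparisons disagree (the new textbook wins within each prior GPA band; the old textbook wins overall), so the answer turns on the causal role of prior GPA band.
Prior GPA band satisfies the back-door criterion: it is not a descendant of the teaching method, and it blocks the spurious path from teaching method to outcome. Adjusting for it (i.e., using the within-prior GPA band rates) gives the causal effect.
Adjusting over the population distribution of prior GPA band: 0.291·(0.988−0.823) + 0.333·(0.557−0.492) + 0.376·(0.440−0.205) = +0.158.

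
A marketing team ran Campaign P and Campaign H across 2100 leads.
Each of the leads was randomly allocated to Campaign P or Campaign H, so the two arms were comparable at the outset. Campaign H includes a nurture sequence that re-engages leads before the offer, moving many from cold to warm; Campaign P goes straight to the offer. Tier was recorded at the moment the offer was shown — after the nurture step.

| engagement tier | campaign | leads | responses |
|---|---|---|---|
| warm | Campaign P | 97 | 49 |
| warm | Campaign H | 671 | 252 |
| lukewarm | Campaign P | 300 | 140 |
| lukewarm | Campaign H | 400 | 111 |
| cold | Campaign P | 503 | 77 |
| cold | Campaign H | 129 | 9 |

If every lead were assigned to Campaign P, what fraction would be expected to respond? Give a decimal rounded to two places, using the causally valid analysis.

Engagement tier is recorded after the campaign and is itself shifted by it — it sits on the causal path from campaign to outcome. Conditioning on a mediator would strip out part of the effect we want; the pooled comparison gives the total causal effect.
So P(outcome | do(Campaign P)) is just the pooled rate for Campaign P: 266/900 = 0.296.

0.30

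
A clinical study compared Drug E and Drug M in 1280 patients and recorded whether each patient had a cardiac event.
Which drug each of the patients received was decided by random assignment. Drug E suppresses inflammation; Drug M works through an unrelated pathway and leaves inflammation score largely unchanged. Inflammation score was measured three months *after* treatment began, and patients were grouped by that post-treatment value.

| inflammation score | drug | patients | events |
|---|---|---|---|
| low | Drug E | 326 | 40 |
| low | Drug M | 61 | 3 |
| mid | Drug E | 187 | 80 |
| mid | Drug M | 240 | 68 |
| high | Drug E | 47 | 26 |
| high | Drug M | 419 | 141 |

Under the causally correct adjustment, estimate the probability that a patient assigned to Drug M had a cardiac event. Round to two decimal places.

Stratifying would compare drugs among patients the drugs themselves sorted into inflammation score groups — a form of selection on an intermediate. The unconditioned pooled rates give the total causal effect.
So P(outcome | do(Drug M)) is just the pooled rate for Drug M: 212/720 = 0.294.

0.29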